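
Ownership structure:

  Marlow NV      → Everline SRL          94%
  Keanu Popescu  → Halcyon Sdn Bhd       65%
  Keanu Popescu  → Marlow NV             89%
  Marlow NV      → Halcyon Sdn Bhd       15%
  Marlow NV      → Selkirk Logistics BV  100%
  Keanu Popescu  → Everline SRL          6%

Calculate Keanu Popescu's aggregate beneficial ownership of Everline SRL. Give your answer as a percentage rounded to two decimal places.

Keanu reaches Everline along 2 paths.
Direct stake: 6% = 6%.
Via Marlow: 89% × 94% = 83.66%.
Total: 6% + 83.66% = 89.66%.

89.66%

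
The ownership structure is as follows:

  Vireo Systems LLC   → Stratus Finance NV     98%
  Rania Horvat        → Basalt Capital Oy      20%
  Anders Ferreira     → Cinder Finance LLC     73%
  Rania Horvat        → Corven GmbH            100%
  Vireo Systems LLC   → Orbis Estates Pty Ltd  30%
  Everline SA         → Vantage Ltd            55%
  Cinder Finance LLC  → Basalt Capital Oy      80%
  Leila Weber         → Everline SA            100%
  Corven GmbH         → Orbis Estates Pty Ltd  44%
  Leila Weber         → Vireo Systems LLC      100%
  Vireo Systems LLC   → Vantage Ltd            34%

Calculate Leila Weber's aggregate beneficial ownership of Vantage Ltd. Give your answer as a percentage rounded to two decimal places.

89.00%

Leila reaches Vantage along 2 paths.
Via Everline: 100% × 55% = 55%.
Via Vireo: 100% × 34% = 34%.
Total: 55% + 34% = 89%.
Rounded: 89.00%.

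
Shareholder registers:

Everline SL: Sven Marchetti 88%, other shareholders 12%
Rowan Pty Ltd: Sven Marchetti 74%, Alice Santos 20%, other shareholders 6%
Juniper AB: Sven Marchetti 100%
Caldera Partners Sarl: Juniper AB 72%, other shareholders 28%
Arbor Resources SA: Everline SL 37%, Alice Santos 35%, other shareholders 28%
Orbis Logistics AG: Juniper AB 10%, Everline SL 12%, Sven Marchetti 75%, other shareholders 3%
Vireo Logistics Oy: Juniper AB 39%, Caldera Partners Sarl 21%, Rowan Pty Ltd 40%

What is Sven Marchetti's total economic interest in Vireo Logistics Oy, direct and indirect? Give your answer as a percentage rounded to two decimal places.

Sven reaches Vireo along 3 paths.
Via Juniper: 100% × 39% = 39%.
Via Juniper → Caldera: 100% × 72% × 21% = 15.12%.
Via Rowan: 74% × 40% = 29.6%.
Total: 39% + 15.12% + 29.6% = 83.72%.

83.72%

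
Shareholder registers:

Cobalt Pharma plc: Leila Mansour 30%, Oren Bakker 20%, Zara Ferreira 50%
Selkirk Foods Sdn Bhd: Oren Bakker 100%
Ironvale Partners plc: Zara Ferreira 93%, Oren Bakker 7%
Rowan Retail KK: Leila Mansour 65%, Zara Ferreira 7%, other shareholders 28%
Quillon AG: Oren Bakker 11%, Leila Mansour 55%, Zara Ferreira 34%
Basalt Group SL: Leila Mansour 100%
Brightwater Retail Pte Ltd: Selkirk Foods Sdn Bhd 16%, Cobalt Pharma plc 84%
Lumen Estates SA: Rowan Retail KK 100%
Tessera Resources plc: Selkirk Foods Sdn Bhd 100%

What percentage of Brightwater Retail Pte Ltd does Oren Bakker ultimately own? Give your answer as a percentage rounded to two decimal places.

32.80%

Oren reaches Brightwater along 2 paths.
Via Selkirk: 100% × 16% = 16%.
Via Cobalt: 20% × 84% = 16.8%.
Total: 16% + 16.8% = 32.8%.
Rounded: 32.80%.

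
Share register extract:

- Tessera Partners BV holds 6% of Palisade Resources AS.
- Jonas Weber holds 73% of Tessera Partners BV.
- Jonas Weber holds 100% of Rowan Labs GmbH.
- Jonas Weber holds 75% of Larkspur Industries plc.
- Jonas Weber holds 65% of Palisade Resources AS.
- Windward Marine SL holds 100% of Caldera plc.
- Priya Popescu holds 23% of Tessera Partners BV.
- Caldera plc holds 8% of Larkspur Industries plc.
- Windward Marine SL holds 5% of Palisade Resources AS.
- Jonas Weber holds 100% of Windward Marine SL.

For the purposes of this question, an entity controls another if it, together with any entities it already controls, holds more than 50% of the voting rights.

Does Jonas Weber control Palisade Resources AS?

Jonas holds 100% of Windward, so Jonas controls Windward.
Jonas holds 73% of Tessera, so Jonas controls Tessera.
Windward and Tessera and Jonas together hold 5% + 6% + 65% = 76% of Palisade, so Jonas controls Palisade.

Yes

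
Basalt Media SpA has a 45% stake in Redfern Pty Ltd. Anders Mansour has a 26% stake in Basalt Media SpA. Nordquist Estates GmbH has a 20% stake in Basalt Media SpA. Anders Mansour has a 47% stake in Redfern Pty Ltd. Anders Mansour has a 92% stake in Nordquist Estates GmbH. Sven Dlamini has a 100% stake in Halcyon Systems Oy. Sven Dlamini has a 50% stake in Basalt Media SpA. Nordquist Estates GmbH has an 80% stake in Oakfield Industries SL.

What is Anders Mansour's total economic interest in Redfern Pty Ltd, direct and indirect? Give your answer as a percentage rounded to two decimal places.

Anders reaches Redfern along 3 paths.
Via Basalt: 26% × 45% = 11.7%.
Via Nordquist → Basalt: 92% × 20% × 45% = 8.28%.
Direct stake: 47% = 47%.
Total: 11.7% + 8.28% + 47% = 66.98%.

66.98%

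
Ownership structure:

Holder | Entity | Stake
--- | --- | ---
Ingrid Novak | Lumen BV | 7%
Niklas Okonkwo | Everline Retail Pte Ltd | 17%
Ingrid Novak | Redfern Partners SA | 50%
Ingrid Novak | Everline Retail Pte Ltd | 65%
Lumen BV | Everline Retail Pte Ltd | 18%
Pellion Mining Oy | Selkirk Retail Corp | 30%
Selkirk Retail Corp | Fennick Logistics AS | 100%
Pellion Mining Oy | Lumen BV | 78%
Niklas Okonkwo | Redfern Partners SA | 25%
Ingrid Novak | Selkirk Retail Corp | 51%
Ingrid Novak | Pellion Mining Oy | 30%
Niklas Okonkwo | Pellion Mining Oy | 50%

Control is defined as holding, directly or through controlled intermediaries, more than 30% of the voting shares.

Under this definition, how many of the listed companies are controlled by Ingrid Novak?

Ingrid holds 50% of Redfern, so Ingrid controls Redfern.
Ingrid holds 51% of Selkirk, so Ingrid controls Selkirk.
Ingrid holds 65% of Everline, so Ingrid controls Everline.
Selkirk holds 100% of Fennick, so Ingrid controls Fennick.
No other company's threshold is met.
Ingrid controls 4 companies.

4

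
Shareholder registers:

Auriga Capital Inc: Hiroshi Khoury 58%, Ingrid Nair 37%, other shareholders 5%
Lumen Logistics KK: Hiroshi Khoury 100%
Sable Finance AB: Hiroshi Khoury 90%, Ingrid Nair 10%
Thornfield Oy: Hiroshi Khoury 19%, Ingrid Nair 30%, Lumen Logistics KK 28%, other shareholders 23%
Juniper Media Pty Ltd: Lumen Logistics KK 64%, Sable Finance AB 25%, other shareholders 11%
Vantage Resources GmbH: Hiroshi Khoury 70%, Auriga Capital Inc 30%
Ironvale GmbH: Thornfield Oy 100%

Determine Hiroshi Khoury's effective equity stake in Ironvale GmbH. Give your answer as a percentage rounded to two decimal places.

Hiroshi reaches Ironvale along 2 paths.
Via Thornfield: 19% × 100% = 19%.
Via Lumen → Thornfield: 100% × 28% × 100% = 28%.
Total: 19% + 28% = 47%.
Rounded: 47.00%.

47.00%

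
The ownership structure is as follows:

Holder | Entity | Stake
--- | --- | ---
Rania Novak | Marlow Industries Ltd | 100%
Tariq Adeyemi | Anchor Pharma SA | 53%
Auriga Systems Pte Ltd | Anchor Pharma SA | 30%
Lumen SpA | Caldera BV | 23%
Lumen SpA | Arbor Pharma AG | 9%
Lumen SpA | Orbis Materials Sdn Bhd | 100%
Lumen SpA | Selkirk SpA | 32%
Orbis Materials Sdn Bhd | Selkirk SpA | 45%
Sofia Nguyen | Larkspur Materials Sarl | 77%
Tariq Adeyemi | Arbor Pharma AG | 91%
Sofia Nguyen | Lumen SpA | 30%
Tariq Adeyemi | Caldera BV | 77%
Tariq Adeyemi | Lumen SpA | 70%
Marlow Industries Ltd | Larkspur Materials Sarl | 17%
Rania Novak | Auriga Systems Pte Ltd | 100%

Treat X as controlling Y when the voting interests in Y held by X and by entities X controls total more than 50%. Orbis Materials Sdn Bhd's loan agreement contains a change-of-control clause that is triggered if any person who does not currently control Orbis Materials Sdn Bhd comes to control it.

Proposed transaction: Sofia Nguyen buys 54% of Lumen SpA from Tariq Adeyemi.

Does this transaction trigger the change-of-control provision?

The purchase adds only to Sofia's holdings (Tariq's stake shrinks), so Sofia is the only person who could newly come to control Orbis.
Sofia holds 77% of Larkspur, so Sofia controls Larkspur.
Neither Sofia nor any entity Sofia controls holds any voting interest in Orbis.
So before the transaction, Sofia does not control Orbis.
After the purchase, Sofia's direct stake in Lumen rises to 30% + 54% = 84%, and Tariq's stake falls to 16%.
Sofia holds 84% of Lumen, so Sofia controls Lumen.
Lumen holds 100% of Orbis, so Sofia controls Orbis.
Sofia did not control Orbis before and does after, so the clause is triggered.

Yes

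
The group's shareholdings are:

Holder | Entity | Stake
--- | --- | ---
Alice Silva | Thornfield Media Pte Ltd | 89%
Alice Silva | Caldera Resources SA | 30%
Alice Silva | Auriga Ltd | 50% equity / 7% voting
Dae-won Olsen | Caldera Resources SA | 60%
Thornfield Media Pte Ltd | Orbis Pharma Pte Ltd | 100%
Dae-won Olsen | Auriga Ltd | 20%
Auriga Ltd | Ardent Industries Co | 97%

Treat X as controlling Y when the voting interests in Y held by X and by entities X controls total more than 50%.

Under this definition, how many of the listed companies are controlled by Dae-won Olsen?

Dae-won holds 60% of Caldera, so Dae-won controls Caldera.
No other company's threshold is met.
Dae-won controls 1 company.

1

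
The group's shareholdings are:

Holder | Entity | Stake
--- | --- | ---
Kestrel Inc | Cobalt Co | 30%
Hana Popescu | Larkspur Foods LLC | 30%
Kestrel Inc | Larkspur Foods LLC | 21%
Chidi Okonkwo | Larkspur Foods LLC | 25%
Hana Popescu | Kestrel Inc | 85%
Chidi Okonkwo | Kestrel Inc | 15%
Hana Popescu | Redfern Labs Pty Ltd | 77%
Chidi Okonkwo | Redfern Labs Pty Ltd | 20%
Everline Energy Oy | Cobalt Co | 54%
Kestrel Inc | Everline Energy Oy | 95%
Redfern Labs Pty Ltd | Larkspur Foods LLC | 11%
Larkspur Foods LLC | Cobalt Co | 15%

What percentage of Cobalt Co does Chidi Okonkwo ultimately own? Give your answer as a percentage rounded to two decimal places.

Chidi reaches Cobalt along 5 paths.
Via Kestrel: 15% × 30% = 4.5%.
Via Kestrel → Larkspur: 15% × 21% × 15% = 0.4725%.
Via Larkspur: 25% × 15% = 3.75%.
Via Redfern → Larkspur: 20% × 11% × 15% = 0.33%.
Via Kestrel → Everline: 15% × 95% × 54% = 7.695%.
Total: 4.5% + 0.4725% + 3.75% + 0.33% + 7.695% = 16.7475%.
Rounded: 16.75%.

16.75%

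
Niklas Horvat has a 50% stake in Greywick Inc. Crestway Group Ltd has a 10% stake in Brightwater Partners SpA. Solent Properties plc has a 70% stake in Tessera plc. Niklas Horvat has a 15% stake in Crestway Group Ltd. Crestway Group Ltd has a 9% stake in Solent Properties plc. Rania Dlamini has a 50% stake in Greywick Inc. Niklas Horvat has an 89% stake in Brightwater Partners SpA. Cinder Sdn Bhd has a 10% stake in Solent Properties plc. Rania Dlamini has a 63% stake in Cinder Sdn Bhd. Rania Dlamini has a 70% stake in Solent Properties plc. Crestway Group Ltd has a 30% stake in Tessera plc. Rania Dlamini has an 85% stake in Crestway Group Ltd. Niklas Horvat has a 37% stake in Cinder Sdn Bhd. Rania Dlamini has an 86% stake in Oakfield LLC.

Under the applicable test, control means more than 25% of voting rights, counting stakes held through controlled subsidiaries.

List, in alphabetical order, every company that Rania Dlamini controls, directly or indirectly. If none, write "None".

Cinder Sdn Bhd, Crestway Group Ltd, Greywick Inc, Oakfield LLC, Solent Properties plc, Tessera plc

Rania holds 50% of Greywick, so Rania controls Greywick.
Rania holds 85% of Crestway, so Rania controls Crestway.
Rania holds 86% of Oakfield, so Rania controls Oakfield.
Rania holds 63% of Cinder, so Rania controls Cinder.
Crestway and Rania and Cinder together hold 9% + 70% + 10% = 89% of Solent, so Rania controls Solent.
Crestway and Solent together hold 30% + 70% = 100% of Tessera, so Rania controls Tessera.
No other company's threshold is met.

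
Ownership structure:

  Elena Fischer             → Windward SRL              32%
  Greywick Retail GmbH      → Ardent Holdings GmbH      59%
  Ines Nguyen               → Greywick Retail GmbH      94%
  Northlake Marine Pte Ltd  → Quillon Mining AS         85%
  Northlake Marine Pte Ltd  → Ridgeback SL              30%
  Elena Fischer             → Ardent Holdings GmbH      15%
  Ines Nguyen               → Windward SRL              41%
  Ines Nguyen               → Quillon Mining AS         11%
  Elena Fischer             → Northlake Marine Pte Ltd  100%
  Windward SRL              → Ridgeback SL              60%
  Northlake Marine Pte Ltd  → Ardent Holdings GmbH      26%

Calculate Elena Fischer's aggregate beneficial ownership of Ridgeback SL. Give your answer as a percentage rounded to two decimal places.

49.20%

Elena reaches Ridgeback along 2 paths.
Via Northlake: 100% × 30% = 30%.
Via Windward: 32% × 60% = 19.2%.
Total: 30% + 19.2% = 49.2%.
Rounded: 49.20%.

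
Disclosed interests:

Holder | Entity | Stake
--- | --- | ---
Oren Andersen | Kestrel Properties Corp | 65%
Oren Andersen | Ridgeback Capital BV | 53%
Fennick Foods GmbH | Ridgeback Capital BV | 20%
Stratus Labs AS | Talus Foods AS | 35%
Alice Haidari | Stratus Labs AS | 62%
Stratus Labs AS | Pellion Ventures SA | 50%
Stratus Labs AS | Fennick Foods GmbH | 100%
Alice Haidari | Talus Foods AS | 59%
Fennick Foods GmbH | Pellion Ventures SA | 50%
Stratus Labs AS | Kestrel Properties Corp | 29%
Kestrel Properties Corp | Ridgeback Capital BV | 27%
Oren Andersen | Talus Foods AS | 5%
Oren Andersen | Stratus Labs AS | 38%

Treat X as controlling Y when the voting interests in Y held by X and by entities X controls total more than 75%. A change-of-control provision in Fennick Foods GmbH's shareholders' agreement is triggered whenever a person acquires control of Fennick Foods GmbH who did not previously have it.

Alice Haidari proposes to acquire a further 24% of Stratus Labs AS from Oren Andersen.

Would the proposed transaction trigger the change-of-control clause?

Yes

The purchase adds only to Alice's holdings (Oren's stake shrinks), so Alice is the only person who could newly come to control Fennick.
Alice's largest direct stake is 62% in Stratus, which does not meet the threshold, so Alice controls no company.
Neither Alice nor any entity Alice controls holds any voting interest in Fennick.
So before the transaction, Alice does not control Fennick.
After the purchase, Alice's direct stake in Stratus rises to 62% + 24% = 86%, and Oren's stake falls to 14%.
Alice holds 86% of Stratus, so Alice controls Stratus.
Stratus holds 100% of Fennick, so Alice controls Fennick.
Alice did not control Fennick before and does after, so the clause is triggered.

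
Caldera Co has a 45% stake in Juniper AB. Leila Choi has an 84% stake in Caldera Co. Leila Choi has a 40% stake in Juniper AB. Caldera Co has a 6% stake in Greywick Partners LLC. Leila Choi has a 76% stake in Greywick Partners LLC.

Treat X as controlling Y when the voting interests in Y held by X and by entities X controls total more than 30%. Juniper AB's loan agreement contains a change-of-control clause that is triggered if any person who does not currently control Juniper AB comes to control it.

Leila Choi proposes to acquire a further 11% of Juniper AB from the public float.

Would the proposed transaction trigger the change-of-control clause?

The purchase changes only Leila's holdings, so Leila is the only person who could newly come to control Juniper.
Leila holds 84% of Caldera, so Leila controls Caldera.
Caldera and Leila together hold 45% + 40% = 85% of Juniper, so Leila controls Juniper.
So Leila already controls Juniper before the transaction.
After the purchase, Leila's direct stake in Juniper rises to 40% + 11% = 51%.
Leila controlled Juniper already, so this is not a new person acquiring control; every other person's position is unchanged or reduced.
No new person acquires control, so the clause is not triggered.

No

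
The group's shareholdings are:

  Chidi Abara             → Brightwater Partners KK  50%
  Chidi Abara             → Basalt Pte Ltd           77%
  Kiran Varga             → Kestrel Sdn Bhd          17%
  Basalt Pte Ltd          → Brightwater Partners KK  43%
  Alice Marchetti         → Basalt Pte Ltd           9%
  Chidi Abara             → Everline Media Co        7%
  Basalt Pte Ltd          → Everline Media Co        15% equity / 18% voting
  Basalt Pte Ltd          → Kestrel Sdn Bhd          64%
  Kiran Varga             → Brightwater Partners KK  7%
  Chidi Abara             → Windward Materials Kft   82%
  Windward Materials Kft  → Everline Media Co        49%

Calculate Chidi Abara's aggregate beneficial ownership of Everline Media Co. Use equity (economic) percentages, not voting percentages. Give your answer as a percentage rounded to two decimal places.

Chidi reaches Everline along 3 paths.
Direct stake: 7% = 7%.
Via Windward: 82% × 49% = 40.18%.
Via Basalt: 77% × 15% = 11.55%.
Total: 7% + 40.18% + 11.55% = 58.73%.

58.73%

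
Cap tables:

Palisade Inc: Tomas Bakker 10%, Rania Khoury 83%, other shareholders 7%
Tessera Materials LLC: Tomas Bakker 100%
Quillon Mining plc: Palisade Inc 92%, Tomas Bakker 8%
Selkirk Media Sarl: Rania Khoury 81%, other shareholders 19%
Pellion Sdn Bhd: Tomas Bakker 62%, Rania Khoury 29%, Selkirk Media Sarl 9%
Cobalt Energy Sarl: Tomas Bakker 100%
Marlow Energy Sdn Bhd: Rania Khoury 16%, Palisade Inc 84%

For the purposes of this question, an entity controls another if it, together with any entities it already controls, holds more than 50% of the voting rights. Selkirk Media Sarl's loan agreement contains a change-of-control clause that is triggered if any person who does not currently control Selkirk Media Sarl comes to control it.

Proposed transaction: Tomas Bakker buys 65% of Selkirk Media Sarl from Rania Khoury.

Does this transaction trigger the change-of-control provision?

Yes

The purchase adds only to Tomas's holdings (Rania's stake shrinks), so Tomas is the only person who could newly come to control Selkirk.
Tomas holds 100% of Tessera, so Tomas controls Tessera.
Tomas holds 62% of Pellion, so Tomas controls Pellion.
Tomas holds 100% of Cobalt, so Tomas controls Cobalt.
Neither Tomas nor any entity Tomas controls holds any voting interest in Selkirk.
So before the transaction, Tomas does not control Selkirk.
After the purchase, Tomas holds 65% of Selkirk directly, and Rania's stake falls to 16%.
Tomas holds 65% of Selkirk, so Tomas controls Selkirk.
Tomas did not control Selkirk before and does after, so the clause is triggered.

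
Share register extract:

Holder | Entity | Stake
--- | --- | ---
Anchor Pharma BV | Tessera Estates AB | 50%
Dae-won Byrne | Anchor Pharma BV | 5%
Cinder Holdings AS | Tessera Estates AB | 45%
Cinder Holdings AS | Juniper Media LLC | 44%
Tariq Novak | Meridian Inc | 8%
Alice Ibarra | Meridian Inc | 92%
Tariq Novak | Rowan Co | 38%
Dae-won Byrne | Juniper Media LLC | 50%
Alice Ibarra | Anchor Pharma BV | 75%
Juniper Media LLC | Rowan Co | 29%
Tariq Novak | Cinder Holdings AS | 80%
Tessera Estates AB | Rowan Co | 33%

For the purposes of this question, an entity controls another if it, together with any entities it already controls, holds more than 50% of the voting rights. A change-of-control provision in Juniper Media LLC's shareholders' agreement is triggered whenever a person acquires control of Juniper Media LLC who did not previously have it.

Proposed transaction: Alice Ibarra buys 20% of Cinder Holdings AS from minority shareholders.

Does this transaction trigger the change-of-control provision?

The purchase changes only Alice's holdings, so Alice is the only person who could newly come to control Juniper.
Alice holds 75% of Anchor, so Alice controls Anchor.
Alice holds 92% of Meridian, so Alice controls Meridian.
Neither Alice nor any entity Alice controls holds any voting interest in Juniper.
So before the transaction, Alice does not control Juniper.
After the purchase, Alice holds 20% of Cinder directly.
Alice's side now holds 20% of Cinder, not > 50%, so Alice still does not control Cinder.
After the transaction, neither Alice nor any entity Alice controls holds a voting interest in Juniper, so Alice still does not control it.
No new person acquires control, so the clause is not triggered.

No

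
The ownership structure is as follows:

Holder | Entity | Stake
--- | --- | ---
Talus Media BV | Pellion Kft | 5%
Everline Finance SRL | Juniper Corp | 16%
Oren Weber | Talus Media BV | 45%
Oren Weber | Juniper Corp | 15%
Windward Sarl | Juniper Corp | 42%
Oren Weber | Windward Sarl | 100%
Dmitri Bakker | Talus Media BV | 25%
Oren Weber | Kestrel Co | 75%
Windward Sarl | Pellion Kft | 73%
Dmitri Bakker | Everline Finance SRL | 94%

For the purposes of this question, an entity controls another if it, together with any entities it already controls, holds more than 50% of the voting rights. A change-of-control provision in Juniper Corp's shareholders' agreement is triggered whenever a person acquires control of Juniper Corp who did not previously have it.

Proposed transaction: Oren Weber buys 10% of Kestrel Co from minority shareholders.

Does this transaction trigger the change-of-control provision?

The purchase changes only Oren's holdings, so Oren is the only person who could newly come to control Juniper.
Oren holds 100% of Windward, so Oren controls Windward.
Windward and Oren together hold 42% + 15% = 57% of Juniper, so Oren controls Juniper.
So Oren already controls Juniper before the transaction.
After the purchase, Oren's direct stake in Kestrel rises to 75% + 10% = 85%.
Oren controlled Juniper already, so this is not a new person acquiring control; every other person's position is unchanged or reduced.
No new person acquires control, so the clause is not triggered.

No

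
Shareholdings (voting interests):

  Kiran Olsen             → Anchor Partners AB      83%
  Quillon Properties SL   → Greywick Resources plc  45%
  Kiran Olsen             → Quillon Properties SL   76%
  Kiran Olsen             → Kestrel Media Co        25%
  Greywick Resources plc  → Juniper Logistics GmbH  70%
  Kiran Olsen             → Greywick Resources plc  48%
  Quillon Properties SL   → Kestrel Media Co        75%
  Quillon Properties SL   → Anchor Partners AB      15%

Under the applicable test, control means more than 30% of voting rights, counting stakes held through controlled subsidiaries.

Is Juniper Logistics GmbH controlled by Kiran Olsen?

Kiran holds 76% of Quillon, so Kiran controls Quillon.
Kiran and Quillon together hold 48% + 45% = 93% of Greywick, so Kiran controls Greywick.
Greywick holds 70% of Juniper, so Kiran controls Juniper.

Yes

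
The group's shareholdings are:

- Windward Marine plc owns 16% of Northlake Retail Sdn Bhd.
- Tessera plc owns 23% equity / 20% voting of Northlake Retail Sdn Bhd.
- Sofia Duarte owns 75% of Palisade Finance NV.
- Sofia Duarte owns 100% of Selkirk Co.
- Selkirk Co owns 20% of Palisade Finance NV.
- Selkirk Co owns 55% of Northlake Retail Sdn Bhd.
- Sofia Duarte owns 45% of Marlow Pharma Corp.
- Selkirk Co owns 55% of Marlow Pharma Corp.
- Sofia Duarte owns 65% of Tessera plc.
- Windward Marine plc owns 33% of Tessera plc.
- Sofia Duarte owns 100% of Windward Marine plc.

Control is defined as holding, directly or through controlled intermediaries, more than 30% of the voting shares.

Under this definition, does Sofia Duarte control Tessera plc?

Yes

Sofia holds 100% of Windward, so Sofia controls Windward.
Sofia and Windward together hold 65% + 33% = 98% of Tessera, so Sofia controls Tessera.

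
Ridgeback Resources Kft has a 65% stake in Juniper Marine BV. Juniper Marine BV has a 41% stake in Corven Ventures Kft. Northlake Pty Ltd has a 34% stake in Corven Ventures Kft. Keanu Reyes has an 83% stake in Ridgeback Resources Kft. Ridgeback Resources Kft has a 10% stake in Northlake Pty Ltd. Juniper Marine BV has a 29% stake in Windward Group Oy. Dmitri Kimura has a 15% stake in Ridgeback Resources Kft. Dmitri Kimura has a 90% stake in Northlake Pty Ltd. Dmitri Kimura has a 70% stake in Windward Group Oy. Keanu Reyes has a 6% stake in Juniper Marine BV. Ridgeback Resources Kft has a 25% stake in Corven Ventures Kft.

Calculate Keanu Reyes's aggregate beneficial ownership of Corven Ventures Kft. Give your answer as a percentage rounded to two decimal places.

48.15%

Keanu reaches Corven along 4 paths.
Via Ridgeback → Northlake: 83% × 10% × 34% = 2.822%.
Via Ridgeback: 83% × 25% = 20.75%.
Via Juniper: 6% × 41% = 2.46%.
Via Ridgeback → Juniper: 83% × 65% × 41% = 22.1195%.
Total: 2.822% + 20.75% + 2.46% + 22.1195% = 48.1515%.
Rounded: 48.15%.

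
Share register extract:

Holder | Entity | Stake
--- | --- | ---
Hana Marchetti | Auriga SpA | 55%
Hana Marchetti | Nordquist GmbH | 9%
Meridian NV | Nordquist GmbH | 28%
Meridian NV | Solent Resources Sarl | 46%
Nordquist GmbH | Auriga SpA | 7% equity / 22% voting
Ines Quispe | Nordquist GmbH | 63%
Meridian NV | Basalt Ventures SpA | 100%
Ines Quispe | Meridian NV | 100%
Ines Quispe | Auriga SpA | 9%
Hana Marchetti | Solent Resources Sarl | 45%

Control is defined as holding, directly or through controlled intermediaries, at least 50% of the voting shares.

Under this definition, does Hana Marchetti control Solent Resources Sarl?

Hana holds 55% of Auriga, so Hana controls Auriga.
In Solent, Hana's side holds only 45%, not ≥ 50%.
So Hana does not control Solent.

No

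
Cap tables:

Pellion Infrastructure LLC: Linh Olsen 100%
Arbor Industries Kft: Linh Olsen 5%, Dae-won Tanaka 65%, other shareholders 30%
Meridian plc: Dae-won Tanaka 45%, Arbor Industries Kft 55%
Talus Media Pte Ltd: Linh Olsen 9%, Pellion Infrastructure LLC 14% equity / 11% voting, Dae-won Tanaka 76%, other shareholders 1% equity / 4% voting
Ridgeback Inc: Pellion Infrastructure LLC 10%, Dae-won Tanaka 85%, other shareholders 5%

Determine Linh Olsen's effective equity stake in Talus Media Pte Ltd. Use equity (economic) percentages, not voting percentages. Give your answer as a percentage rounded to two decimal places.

Linh reaches Talus along 2 paths.
Direct stake: 9% = 9%.
Via Pellion: 100% × 14% = 14%.
Total: 9% + 14% = 23%.
Rounded: 23.00%.

23.00%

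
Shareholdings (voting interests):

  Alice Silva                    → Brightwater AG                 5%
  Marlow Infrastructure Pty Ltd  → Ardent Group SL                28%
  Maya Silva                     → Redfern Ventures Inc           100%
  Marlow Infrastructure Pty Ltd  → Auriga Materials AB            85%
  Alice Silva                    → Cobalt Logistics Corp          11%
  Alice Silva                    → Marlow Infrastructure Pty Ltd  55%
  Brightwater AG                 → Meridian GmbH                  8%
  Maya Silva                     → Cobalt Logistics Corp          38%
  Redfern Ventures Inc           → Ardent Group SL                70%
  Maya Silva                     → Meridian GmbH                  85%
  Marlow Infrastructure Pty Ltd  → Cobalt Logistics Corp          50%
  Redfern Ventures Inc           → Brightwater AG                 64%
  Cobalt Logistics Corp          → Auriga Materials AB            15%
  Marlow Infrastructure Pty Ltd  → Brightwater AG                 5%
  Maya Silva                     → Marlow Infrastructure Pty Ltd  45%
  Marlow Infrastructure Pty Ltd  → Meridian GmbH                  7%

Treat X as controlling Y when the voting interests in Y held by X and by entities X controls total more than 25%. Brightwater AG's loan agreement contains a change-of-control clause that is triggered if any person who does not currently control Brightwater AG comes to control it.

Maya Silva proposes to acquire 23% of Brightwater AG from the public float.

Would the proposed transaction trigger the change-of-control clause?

No

The purchase changes only Maya's holdings, so Maya is the only person who could newly come to control Brightwater.
Maya holds 100% of Redfern, so Maya controls Redfern.
Maya holds 45% of Marlow, so Maya controls Marlow.
Redfern and Marlow together hold 64% + 5% = 69% of Brightwater, so Maya controls Brightwater.
So Maya already controls Brightwater before the transaction.
After the purchase, Maya holds 23% of Brightwater directly.
Maya controlled Brightwater already, so this is not a new person acquiring control; every other person's position is unchanged or reduced.
No new person acquires control, so the clause is not triggered.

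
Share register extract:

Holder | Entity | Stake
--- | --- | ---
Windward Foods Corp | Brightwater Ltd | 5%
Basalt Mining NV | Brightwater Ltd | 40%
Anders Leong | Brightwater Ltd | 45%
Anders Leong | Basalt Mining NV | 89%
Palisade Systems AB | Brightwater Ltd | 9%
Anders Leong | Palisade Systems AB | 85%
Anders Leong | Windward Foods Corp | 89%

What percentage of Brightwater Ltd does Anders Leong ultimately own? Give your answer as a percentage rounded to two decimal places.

92.70%

Anders reaches Brightwater along 4 paths.
Direct stake: 45% = 45%.
Via Basalt: 89% × 40% = 35.6%.
Via Palisade: 85% × 9% = 7.65%.
Via Windward: 89% × 5% = 4.45%.
Total: 45% + 35.6% + 7.65% + 4.45% = 92.7%.
Rounded: 92.70%.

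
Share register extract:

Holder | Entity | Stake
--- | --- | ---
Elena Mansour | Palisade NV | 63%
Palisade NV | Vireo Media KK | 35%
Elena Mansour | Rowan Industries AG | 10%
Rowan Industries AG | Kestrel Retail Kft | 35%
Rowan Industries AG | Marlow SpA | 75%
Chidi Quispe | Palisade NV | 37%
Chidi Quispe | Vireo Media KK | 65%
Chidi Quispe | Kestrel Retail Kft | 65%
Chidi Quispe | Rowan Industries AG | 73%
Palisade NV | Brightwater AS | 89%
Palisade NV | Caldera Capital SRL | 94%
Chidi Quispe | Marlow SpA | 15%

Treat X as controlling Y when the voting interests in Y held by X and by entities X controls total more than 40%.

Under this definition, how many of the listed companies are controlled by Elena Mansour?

3

Elena holds 63% of Palisade, so Elena controls Palisade.
Palisade holds 94% of Caldera, so Elena controls Caldera.
Palisade holds 89% of Brightwater, so Elena controls Brightwater.
No other company's threshold is met.
Elena controls 3 companies.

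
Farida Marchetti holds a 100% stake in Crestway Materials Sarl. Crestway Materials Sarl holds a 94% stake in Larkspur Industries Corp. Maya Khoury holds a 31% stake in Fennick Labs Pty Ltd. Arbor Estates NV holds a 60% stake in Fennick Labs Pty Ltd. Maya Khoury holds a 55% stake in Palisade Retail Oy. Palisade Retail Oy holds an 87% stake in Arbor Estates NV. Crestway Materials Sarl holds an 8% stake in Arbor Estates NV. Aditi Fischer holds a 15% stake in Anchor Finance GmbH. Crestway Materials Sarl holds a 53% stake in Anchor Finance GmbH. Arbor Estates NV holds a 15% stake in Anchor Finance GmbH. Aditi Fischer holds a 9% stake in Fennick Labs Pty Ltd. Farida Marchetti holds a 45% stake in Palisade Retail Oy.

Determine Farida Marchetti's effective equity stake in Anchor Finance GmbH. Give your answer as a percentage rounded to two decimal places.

60.07%

Farida reaches Anchor along 3 paths.
Via Crestway: 100% × 53% = 53%.
Via Palisade → Arbor: 45% × 87% × 15% = 5.8725%.
Via Crestway → Arbor: 100% × 8% × 15% = 1.2%.
Total: 53% + 5.8725% + 1.2% = 60.0725%.
Rounded: 60.07%.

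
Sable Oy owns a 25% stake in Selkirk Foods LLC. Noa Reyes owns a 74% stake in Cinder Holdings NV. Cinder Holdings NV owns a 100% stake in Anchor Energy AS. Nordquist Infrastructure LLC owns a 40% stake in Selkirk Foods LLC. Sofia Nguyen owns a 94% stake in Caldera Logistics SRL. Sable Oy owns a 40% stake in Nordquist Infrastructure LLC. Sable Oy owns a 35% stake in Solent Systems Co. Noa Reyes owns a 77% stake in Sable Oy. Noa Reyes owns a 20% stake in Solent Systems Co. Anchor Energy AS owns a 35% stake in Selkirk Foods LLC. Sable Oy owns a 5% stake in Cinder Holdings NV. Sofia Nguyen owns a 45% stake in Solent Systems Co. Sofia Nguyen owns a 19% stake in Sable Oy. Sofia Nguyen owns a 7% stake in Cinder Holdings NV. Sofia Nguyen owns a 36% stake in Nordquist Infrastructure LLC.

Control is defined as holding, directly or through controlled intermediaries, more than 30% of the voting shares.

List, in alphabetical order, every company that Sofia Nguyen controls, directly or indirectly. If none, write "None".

Caldera Logistics SRL, Nordquist Infrastructure LLC, Selkirk Foods LLC, Solent Systems Co

Sofia holds 36% of Nordquist, so Sofia controls Nordquist.
Sofia holds 45% of Solent, so Sofia controls Solent.
Nordquist holds 40% of Selkirk, so Sofia controls Selkirk.
Sofia holds 94% of Caldera, so Sofia controls Caldera.
No other company's threshold is met.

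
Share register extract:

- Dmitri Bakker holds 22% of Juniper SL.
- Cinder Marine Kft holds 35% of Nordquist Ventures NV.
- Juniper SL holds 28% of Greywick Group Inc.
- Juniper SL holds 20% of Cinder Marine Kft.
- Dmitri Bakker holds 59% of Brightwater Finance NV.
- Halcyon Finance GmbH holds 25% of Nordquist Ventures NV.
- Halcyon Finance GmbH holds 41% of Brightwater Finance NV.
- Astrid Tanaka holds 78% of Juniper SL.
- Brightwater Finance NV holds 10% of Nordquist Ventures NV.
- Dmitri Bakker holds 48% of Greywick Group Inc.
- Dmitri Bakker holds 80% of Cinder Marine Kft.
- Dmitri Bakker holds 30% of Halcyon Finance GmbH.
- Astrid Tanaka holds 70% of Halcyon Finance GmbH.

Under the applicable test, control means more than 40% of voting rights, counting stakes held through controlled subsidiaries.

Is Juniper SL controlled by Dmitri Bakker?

Dmitri holds 59% of Brightwater, so Dmitri controls Brightwater.
Dmitri holds 48% of Greywick, so Dmitri controls Greywick.
Dmitri holds 80% of Cinder, so Dmitri controls Cinder.
Cinder and Brightwater together hold 35% + 10% = 45% of Nordquist, so Dmitri controls Nordquist.
In Juniper, Dmitri's side holds only 22%, not > 40%.
So Dmitri does not control Juniper.

No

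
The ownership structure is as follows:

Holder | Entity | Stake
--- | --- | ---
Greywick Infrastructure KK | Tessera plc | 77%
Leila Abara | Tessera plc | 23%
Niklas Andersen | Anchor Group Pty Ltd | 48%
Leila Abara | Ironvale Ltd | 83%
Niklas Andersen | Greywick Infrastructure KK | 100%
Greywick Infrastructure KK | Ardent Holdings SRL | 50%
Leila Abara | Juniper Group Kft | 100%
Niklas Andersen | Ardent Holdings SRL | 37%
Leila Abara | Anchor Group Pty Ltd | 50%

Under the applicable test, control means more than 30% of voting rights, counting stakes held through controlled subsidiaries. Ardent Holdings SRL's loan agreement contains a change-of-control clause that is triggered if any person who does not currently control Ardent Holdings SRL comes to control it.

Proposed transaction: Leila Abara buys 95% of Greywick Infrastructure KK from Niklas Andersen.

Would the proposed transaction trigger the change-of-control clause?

Yes

The purchase adds only to Leila's holdings (Niklas's stake shrinks), so Leila is the only person who could newly come to control Ardent.
Leila holds 50% of Anchor, so Leila controls Anchor.
Leila holds 100% of Juniper, so Leila controls Juniper.
Leila holds 83% of Ironvale, so Leila controls Ironvale.
Neither Leila nor any entity Leila controls holds any voting interest in Ardent.
So before the transaction, Leila does not control Ardent.
After the purchase, Leila holds 95% of Greywick directly, and Niklas's stake falls to 5%.
Leila holds 95% of Greywick, so Leila controls Greywick.
Greywick holds 50% of Ardent, so Leila controls Ardent.
Leila did not control Ardent before and does after, so the clause is triggered.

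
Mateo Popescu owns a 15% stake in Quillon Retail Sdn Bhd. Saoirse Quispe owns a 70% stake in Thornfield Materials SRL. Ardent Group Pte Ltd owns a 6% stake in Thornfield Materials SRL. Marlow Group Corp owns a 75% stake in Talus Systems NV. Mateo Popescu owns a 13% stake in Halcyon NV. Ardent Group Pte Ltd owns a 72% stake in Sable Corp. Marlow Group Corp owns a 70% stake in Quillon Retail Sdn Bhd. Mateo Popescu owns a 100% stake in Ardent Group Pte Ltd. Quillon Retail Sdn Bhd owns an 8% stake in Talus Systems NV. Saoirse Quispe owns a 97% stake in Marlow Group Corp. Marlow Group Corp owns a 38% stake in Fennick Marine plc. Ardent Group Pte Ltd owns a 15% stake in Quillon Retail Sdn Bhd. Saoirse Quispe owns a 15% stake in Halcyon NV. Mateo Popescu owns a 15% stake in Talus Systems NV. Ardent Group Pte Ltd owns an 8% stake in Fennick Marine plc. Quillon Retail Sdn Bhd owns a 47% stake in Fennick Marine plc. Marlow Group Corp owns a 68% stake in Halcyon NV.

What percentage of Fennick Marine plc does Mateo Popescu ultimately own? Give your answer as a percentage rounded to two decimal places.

22.10%

Mateo reaches Fennick along 3 paths.
Via Quillon: 15% × 47% = 7.05%.
Via Ardent → Quillon: 100% × 15% × 47% = 7.05%.
Via Ardent: 100% × 8% = 8%.
Total: 7.05% + 7.05% + 8% = 22.1%.
Rounded: 22.10%.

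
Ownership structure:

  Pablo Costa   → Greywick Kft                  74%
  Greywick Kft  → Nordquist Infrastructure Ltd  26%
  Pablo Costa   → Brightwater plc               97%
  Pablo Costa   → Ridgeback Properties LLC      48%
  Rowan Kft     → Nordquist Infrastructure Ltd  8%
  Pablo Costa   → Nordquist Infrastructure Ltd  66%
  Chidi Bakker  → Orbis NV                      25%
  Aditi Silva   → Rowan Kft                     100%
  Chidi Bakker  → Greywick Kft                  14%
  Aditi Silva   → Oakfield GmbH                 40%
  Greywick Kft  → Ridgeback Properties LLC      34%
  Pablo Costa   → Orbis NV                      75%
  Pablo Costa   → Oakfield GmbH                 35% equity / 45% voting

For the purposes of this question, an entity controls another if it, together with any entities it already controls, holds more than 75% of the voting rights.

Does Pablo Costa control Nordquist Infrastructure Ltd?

Pablo holds 97% of Brightwater, so Pablo controls Brightwater.
In Nordquist, Pablo's side holds only 66%, not > 75%.
So Pablo does not control Nordquist.

No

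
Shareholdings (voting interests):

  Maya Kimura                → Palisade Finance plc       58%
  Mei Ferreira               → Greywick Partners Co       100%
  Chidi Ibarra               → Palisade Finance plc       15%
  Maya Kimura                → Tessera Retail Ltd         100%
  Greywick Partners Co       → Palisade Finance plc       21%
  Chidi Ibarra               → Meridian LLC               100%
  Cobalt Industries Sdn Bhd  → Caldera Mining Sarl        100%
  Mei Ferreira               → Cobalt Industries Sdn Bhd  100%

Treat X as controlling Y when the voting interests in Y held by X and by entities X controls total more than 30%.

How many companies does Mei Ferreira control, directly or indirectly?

Mei holds 100% of Greywick, so Mei controls Greywick.
Mei holds 100% of Cobalt, so Mei controls Cobalt.
Cobalt holds 100% of Caldera, so Mei controls Caldera.
No other company's threshold is met.
Mei controls 3 companies.

3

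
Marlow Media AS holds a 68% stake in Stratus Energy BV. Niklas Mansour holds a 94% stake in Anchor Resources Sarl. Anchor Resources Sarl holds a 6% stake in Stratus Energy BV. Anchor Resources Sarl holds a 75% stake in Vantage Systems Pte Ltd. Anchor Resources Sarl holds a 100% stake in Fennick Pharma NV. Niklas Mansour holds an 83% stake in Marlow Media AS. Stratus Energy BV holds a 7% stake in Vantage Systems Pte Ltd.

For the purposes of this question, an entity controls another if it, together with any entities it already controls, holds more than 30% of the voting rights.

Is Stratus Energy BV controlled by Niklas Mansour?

Yes

Niklas holds 83% of Marlow, so Niklas controls Marlow.
Niklas holds 94% of Anchor, so Niklas controls Anchor.
Anchor and Marlow together hold 6% + 68% = 74% of Stratus, so Niklas controls Stratus.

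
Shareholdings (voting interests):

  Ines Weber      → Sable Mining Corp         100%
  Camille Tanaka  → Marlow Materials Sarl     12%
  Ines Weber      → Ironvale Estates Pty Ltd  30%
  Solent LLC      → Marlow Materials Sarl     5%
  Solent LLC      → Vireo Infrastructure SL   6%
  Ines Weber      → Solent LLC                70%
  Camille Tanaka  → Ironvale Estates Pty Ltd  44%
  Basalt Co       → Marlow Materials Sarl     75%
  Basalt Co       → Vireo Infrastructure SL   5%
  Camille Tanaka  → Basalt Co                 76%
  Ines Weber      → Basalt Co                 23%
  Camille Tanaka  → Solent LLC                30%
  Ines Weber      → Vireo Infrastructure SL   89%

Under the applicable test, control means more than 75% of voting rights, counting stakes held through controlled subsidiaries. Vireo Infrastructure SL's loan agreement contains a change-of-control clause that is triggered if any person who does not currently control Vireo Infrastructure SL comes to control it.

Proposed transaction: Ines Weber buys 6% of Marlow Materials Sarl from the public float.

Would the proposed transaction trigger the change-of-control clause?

No

The purchase changes only Ines's holdings, so Ines is the only person who could newly come to control Vireo.
Ines holds 89% of Vireo, so Ines controls Vireo.
So Ines already controls Vireo before the transaction.
After the purchase, Ines holds 6% of Marlow directly.
Ines controlled Vireo already, so this is not a new person acquiring control; every other person's position is unchanged or reduced.
No new person acquires control, so the clause is not triggered.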